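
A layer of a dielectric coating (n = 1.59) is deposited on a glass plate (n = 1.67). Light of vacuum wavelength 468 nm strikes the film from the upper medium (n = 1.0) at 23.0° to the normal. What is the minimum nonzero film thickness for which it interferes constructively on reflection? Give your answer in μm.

Top surface (1.0 → 1.59): reflection off a higher-index medium gives a half-wave phase shift.
Ray reflecting at the bottom interface goes from n = 1.59 toward n = 1.67: a half-wave phase shift.
Net: no relative phase inversion (both shifts match).
So the condition for constructive reflection is 2 n t cos θ_r = m λ.
Snell's law: 1.0 sin 23.0° = 1.59 sin θ_r → sin θ_r = 0.246, cos θ_r = 0.969.
Minimum nonzero at m = 1: t = λ / (2 n cos θ_r) = 468 / (2 × 1.59 × 0.969) = 152 nm.

0.152 μm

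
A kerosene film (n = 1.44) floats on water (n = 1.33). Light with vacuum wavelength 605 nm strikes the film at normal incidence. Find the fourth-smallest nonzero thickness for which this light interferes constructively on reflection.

At the upper boundary (n = 1.0 to n = 1.44) the reflected ray undergoes a half-wave phase shift.
Ray reflecting at the bottom interface goes from n = 1.44 toward n = 1.33: no phase shift.
Net: one phase inversion between the two reflected rays.
For strong reflection here: 2 n t = (m + ½) λ.
The fourth-smallest nonzero thickness corresponds to m = 3: t = (m + ½) λ / (2 n) = 3.50 × 605 / (2 × 1.44) = 735 nm.

735 nm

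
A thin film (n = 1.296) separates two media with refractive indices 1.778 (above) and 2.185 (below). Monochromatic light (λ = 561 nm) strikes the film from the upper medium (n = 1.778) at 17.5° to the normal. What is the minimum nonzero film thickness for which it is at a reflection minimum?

238 nm

Top surface (1.778 → 1.296): reflection off a lower-index medium gives no phase shift.
Bottom surface (1.296 → 2.185): reflection off a higher-index medium gives a half-wave phase shift.
Net: one phase inversion between the two reflected rays.
So the condition for destructive reflection is 2 n t cos θ_r = m λ.
Snell's law: 1.778 sin 17.5° = 1.296 sin θ_r → sin θ_r = 0.413, cos θ_r = 0.911.
Minimum nonzero at m = 1: t = λ / (2 n cos θ_r) = 561 / (2 × 1.296 × 0.911) = 238 nm.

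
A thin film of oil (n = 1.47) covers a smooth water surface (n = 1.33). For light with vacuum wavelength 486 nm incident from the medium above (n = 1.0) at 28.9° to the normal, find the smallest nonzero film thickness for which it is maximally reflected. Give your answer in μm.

0.0875 μm

At the upper boundary (n = 1.0 to n = 1.47) the reflected ray undergoes a half-wave phase shift.
Bottom surface (1.47 → 1.33): reflection off a lower-index medium gives no phase shift.
Net: one phase inversion between the two reflected rays.
So the condition for constructive reflection is 2 n t cos θ_r = (m + ½) λ.
Snell's law: 1.0 sin 28.9° = 1.47 sin θ_r → sin θ_r = 0.329, cos θ_r = 0.944.
Minimum at m = 0: t = λ / (4 n cos θ_r) = 486 / (4 × 1.47 × 0.944) = 87.5 nm.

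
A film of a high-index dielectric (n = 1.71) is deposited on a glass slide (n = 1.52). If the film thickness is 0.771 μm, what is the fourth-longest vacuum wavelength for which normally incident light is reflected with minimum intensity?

659 nm

Top surface (1.0 → 1.71): reflection off a higher-index medium gives a half-wave phase shift.
Ray reflecting at the bottom interface goes from n = 1.71 toward n = 1.52: no phase shift.
The two reflections differ by half a wavelength.
With one net inversion, destructive interference in reflection requires 2 n t = m λ.
λ = 2 n t / m. The fourth-longest wavelength is m = 4: λ = 2 × 1.71 × 771 / 4.00 = 659 nm.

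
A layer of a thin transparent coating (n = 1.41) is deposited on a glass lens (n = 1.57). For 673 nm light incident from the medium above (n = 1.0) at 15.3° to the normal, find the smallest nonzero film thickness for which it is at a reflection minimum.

At the upper boundary (n = 1.0 to n = 1.41) the reflected ray undergoes a half-wave phase shift.
Ray reflecting at the bottom interface goes from n = 1.41 toward n = 1.57: a half-wave phase shift.
Net: no relative phase inversion (both shifts match).
For minimum reflection here: 2 n t cos θ_r = (m + ½) λ.
Snell's law: 1.0 sin 15.3° = 1.41 sin θ_r → sin θ_r = 0.187, cos θ_r = 0.982.
Minimum at m = 0: t = λ / (4 n cos θ_r) = 673 / (4 × 1.41 × 0.982) = 121 nm.

121 nm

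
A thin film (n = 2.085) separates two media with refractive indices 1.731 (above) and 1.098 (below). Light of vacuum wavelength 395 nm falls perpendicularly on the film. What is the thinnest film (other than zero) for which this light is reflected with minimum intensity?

94.7 nm

Top surface (1.731 → 2.085): reflection off a higher-index medium gives a half-wave phase shift.
Bottom surface (2.085 → 1.098): reflection off a lower-index medium gives no phase shift.
The two reflections differ by half a wavelength.
For weak reflection here: 2 n t = m λ.
Minimum nonzero at m = 1: t = λ / (2 n) = 395 / (2 × 2.085) = 94.7 nm.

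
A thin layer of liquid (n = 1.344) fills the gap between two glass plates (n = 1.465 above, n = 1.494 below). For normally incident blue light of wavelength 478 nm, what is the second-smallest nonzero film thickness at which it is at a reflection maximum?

At the upper boundary (n = 1.465 to n = 1.344) the reflected ray undergoes no phase shift.
At the lower boundary (n = 1.344 to n = 1.494) the reflected ray undergoes a half-wave phase shift.
Net: one phase inversion between the two reflected rays.
For strong reflection here: 2 n t = (m + ½) λ.
The second-smallest nonzero thickness corresponds to m = 1: t = (m + ½) λ / (2 n) = 1.50 × 478 / (2 × 1.344) = 267 nm.

267 nm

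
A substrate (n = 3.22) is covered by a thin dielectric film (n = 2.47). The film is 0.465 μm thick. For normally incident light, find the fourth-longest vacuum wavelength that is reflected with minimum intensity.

656 nm

Top surface (1.0 → 2.47): reflection off a higher-index medium gives a half-wave phase shift.
Bottom surface (2.47 → 3.22): reflection off a higher-index medium gives a half-wave phase shift.
Net: no relative phase inversion (both shifts match).
For dark reflection here: 2 n t = (m + ½) λ.
λ = 2 n t / (m + ½). The fourth-longest wavelength is m = 3: λ = 2 × 2.47 × 465 / 3.50 = 656 nm.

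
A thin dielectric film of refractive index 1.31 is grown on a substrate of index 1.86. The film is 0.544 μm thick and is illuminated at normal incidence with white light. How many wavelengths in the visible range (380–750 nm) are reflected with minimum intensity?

Ray reflecting at the top interface goes from n = 1.0 toward n = 1.31: a half-wave phase shift.
Ray reflecting at the bottom interface goes from n = 1.31 toward n = 1.86: a half-wave phase shift.
Zero or two π shifts → no net half-wave offset.
For minimum reflection here: 2 n t = (m + ½) λ.
λ = 2 n t / (m + ½) = 1425 / (m + ½) nm.
m=1: 950 nm (IR); m=2: 570 nm (visible); m=3: 407 nm (visible); m=4: 317 nm (UV).

2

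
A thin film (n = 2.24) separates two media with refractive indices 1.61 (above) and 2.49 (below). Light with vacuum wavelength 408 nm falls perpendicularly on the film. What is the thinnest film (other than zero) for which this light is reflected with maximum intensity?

Ray reflecting at the top interface goes from n = 1.61 toward n = 2.24: a half-wave phase shift.
Ray reflecting at the bottom interface goes from n = 2.24 toward n = 2.49: a half-wave phase shift.
Zero or two π shifts → no net half-wave offset.
With no net inversion, constructive interference in reflection requires 2 n t = m λ.
Minimum nonzero at m = 1: t = λ / (2 n) = 408 / (2 × 2.24) = 91.1 nm.

91.1 nm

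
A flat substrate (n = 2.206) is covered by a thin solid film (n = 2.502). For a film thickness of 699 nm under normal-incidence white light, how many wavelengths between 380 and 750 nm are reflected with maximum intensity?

At the upper boundary (n = 1.0 to n = 2.502) the reflected ray undergoes a half-wave phase shift.
At the lower boundary (n = 2.502 to n = 2.206) the reflected ray undergoes no phase shift.
The two reflections differ by half a wavelength.
So the condition for constructive reflection is 2 n t = (m + ½) λ.
λ = 2 n t / (m + ½) = 3498 / (m + ½) nm.
m=4: 777 nm (IR); m=5: 636 nm (visible); m=6: 538 nm (visible); m=7: 466 nm (visible); m=8: 412 nm (visible); m=9: 368 nm (UV).

4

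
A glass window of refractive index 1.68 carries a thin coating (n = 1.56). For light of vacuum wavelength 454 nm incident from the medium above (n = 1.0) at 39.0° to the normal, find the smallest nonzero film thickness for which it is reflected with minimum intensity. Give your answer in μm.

0.0795 μm

At the upper boundary (n = 1.0 to n = 1.56) the reflected ray undergoes a half-wave phase shift.
Ray reflecting at the bottom interface goes from n = 1.56 toward n = 1.68: a half-wave phase shift.
Zero or two π shifts → no net half-wave offset.
For dark reflection here: 2 n t cos θ_r = (m + ½) λ.
Snell's law: 1.0 sin 39.0° = 1.56 sin θ_r → sin θ_r = 0.403, cos θ_r = 0.915.
Minimum at m = 0: t = λ / (4 n cos θ_r) = 454 / (4 × 1.56 × 0.915) = 79.5 nm.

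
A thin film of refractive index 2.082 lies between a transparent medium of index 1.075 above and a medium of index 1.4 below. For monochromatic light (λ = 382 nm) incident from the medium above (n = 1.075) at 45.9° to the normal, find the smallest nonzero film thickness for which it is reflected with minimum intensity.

98.8 nm

Ray reflecting at the top interface goes from n = 1.075 toward n = 2.082: a half-wave phase shift.
Ray reflecting at the bottom interface goes from n = 2.082 toward n = 1.4: no phase shift.
The two reflections differ by half a wavelength.
So the condition for destructive reflection is 2 n t cos θ_r = m λ.
Snell's law: 1.075 sin 45.9° = 2.082 sin θ_r → sin θ_r = 0.371, cos θ_r = 0.929.
Minimum nonzero at m = 1: t = λ / (2 n cos θ_r) = 382 / (2 × 2.082 × 0.929) = 98.8 nm.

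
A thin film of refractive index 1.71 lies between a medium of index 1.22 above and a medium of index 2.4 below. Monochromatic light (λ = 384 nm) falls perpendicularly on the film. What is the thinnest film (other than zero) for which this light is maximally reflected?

Ray reflecting at the top interface goes from n = 1.22 toward n = 1.71: a half-wave phase shift.
At the lower boundary (n = 1.71 to n = 2.4) the reflected ray undergoes a half-wave phase shift.
Zero or two π shifts → no net half-wave offset.
So the condition for constructive reflection is 2 n t = m λ.
Minimum nonzero at m = 1: t = λ / (2 n) = 384 / (2 × 1.71) = 112 nm.

112 nm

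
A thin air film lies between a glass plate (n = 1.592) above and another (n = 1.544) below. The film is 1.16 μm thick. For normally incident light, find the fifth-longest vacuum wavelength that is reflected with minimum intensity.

Top surface (1.592 → 1.0): reflection off a lower-index medium gives no phase shift.
Bottom surface (1.0 → 1.544): reflection off a higher-index medium gives a half-wave phase shift.
The two reflections differ by half a wavelength.
So the condition for destructive reflection is 2 n t = m λ.
λ = 2 n t / m. The fifth-longest wavelength is m = 5: λ = 2 × 1.0 × 1160 / 5.00 = 464 nm.

464 nm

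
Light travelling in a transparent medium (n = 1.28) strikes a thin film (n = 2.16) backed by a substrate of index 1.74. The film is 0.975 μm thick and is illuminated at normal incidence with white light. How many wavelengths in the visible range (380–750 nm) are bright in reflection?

Ray reflecting at the top interface goes from n = 1.28 toward n = 2.16: a half-wave phase shift.
Bottom surface (2.16 → 1.74): reflection off a lower-index medium gives no phase shift.
The two reflections differ by half a wavelength.
So the condition for constructive reflection is 2 n t = (m + ½) λ.
λ = 2 n t / (m + ½) = 4212 / (m + ½) nm.
m=5: 766 nm (IR); m=6: 648 nm (visible); m=7: 562 nm (visible); m=8: 496 nm (visible); m=9: 443 nm (visible); m=10: 401 nm (visible); m=11: 366 nm (UV).

5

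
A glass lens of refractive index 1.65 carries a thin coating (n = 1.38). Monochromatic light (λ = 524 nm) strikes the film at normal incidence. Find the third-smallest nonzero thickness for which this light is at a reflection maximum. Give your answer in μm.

Top surface (1.0 → 1.38): reflection off a higher-index medium gives a half-wave phase shift.
At the lower boundary (n = 1.38 to n = 1.65) the reflected ray undergoes a half-wave phase shift.
Zero or two π shifts → no net half-wave offset.
So the condition for constructive reflection is 2 n t = m λ.
The third-smallest nonzero thickness corresponds to m = 3: t = m λ / (2 n) = 3.00 × 524 / (2 × 1.38) = 570 nm.

0.570 μm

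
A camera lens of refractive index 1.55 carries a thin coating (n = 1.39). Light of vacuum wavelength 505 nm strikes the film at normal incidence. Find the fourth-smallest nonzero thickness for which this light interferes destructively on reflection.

Ray reflecting at the top interface goes from n = 1.0 toward n = 1.39: a half-wave phase shift.
At the lower boundary (n = 1.39 to n = 1.55) the reflected ray undergoes a half-wave phase shift.
Zero or two π shifts → no net half-wave offset.
So the condition for destructive reflection is 2 n t = (m + ½) λ.
The fourth-smallest nonzero thickness corresponds to m = 3: t = (m + ½) λ / (2 n) = 3.50 × 505 / (2 × 1.39) = 636 nm.

636 nm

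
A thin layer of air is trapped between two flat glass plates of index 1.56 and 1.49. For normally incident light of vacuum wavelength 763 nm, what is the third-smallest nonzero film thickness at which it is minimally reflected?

1145 nm

At the upper boundary (n = 1.56 to n = 1.0) the reflected ray undergoes no phase shift.
Ray reflecting at the bottom interface goes from n = 1.0 toward n = 1.49: a half-wave phase shift.
Net: one phase inversion between the two reflected rays.
For minimum reflection here: 2 n t = m λ.
The third-smallest nonzero thickness corresponds to m = 3: t = m λ / (2 n) = 3.00 × 763 / (2 × 1.0) = 1145 nm.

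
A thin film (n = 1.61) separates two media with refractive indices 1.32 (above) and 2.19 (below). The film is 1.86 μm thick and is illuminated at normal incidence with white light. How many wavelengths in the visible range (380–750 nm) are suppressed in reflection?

8

Top surface (1.32 → 1.61): reflection off a higher-index medium gives a half-wave phase shift.
At the lower boundary (n = 1.61 to n = 2.19) the reflected ray undergoes a half-wave phase shift.
Net: no relative phase inversion (both shifts match).
So the condition for destructive reflection is 2 n t = (m + ½) λ.
λ = 2 n t / (m + ½) = 5989 / (m + ½) nm.
m=7: 799 nm (IR); m=8: 705 nm (visible); m=9: 630 nm (visible); m=10: 570 nm (visible); m=11: 521 nm (visible); m=12: 479 nm (visible); m=13: 444 nm (visible); m=14: 413 nm (visible); m=15: 386 nm (visible); m=16: 363 nm (UV).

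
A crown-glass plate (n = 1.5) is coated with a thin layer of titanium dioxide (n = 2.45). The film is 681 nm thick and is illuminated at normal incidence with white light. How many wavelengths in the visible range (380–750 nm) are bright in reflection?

At the upper boundary (n = 1.0 to n = 2.45) the reflected ray undergoes a half-wave phase shift.
Bottom surface (2.45 → 1.5): reflection off a lower-index medium gives no phase shift.
Net: one phase inversion between the two reflected rays.
With one net inversion, constructive interference in reflection requires 2 n t = (m + ½) λ.
λ = 2 n t / (m + ½) = 3337 / (m + ½) nm.
m=3: 953 nm (IR); m=4: 742 nm (visible); m=5: 607 nm (visible); m=6: 513 nm (visible); m=7: 445 nm (visible); m=8: 393 nm (visible); m=9: 351 nm (UV).

5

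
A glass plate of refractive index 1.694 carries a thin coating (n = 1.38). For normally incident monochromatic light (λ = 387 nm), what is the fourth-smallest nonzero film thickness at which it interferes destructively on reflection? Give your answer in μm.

At the upper boundary (n = 1.0 to n = 1.38) the reflected ray undergoes a half-wave phase shift.
At the lower boundary (n = 1.38 to n = 1.694) the reflected ray undergoes a half-wave phase shift.
Net: no relative phase inversion (both shifts match).
With no net inversion, destructive interference in reflection requires 2 n t = (m + ½) λ.
The fourth-smallest nonzero thickness corresponds to m = 3: t = (m + ½) λ / (2 n) = 3.50 × 387 / (2 × 1.38) = 491 nm.

0.491 μm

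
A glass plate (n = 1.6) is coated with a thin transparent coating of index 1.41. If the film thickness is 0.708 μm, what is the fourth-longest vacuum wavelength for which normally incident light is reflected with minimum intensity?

Top surface (1.0 → 1.41): reflection off a higher-index medium gives a half-wave phase shift.
At the lower boundary (n = 1.41 to n = 1.6) the reflected ray undergoes a half-wave phase shift.
The two reflections carry the same phase change, so no net offset.
So the condition for destructive reflection is 2 n t = (m + ½) λ.
λ = 2 n t / (m + ½). The fourth-longest wavelength is m = 3: λ = 2 × 1.41 × 708 / 3.50 = 570 nm.

570 nm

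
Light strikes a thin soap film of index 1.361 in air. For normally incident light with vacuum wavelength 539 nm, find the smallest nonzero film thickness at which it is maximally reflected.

Ray reflecting at the top interface goes from n = 1.0 toward n = 1.361: a half-wave phase shift.
At the lower boundary (n = 1.361 to n = 1.0) the reflected ray undergoes no phase shift.
Net: one phase inversion between the two reflected rays.
So the condition for constructive reflection is 2 n t = (m + ½) λ.
Minimum at m = 0: t = λ / (4 n) = 539 / (4 × 1.361) = 99.0 nm.

99.0 nm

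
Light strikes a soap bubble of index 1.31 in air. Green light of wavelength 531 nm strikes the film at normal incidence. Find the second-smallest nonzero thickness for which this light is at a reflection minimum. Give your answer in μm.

At the upper boundary (n = 1.0 to n = 1.31) the reflected ray undergoes a half-wave phase shift.
At the lower boundary (n = 1.31 to n = 1.0) the reflected ray undergoes no phase shift.
Exactly one π shift → a net half-wave offset.
For dark reflection here: 2 n t = m λ.
The second-smallest nonzero thickness corresponds to m = 2: t = m λ / (2 n) = 2.00 × 531 / (2 × 1.31) = 405 nm.

0.405 μm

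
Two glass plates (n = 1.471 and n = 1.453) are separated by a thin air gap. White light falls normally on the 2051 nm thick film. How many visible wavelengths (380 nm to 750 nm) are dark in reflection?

At the upper boundary (n = 1.471 to n = 1.0) the reflected ray undergoes no phase shift.
Ray reflecting at the bottom interface goes from n = 1.0 toward n = 1.453: a half-wave phase shift.
Net: one phase inversion between the two reflected rays.
With one net inversion, destructive interference in reflection requires 2 n t = m λ.
λ = 2 n t / m = 4102 / m nm.
m=5: 820 nm (IR); m=6: 684 nm (visible); m=7: 586 nm (visible); m=8: 513 nm (visible); m=9: 456 nm (visible); m=10: 410 nm (visible); m=11: 373 nm (UV).

5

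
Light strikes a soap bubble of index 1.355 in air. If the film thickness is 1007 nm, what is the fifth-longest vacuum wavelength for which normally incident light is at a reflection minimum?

546 nm

Top surface (1.0 → 1.355): reflection off a higher-index medium gives a half-wave phase shift.
Bottom surface (1.355 → 1.0): reflection off a lower-index medium gives no phase shift.
Exactly one π shift → a net half-wave offset.
For minimum reflection here: 2 n t = m λ.
λ = 2 n t / m. The fifth-longest wavelength is m = 5: λ = 2 × 1.355 × 1007 / 5.00 = 546 nm.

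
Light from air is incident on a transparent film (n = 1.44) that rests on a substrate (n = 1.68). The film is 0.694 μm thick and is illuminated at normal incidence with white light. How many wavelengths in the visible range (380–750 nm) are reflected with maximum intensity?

Ray reflecting at the top interface goes from n = 1.0 toward n = 1.44: a half-wave phase shift.
At the lower boundary (n = 1.44 to n = 1.68) the reflected ray undergoes a half-wave phase shift.
Net: no relative phase inversion (both shifts match).
So the condition for constructive reflection is 2 n t = m λ.
λ = 2 n t / m = 1999 / m nm.
m=2: 999 nm (IR); m=3: 666 nm (visible); m=4: 500 nm (visible); m=5: 400 nm (visible); m=6: 333 nm (UV).

3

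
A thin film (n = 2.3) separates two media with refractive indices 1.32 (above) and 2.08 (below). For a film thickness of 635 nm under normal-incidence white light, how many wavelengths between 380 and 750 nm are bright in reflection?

At the upper boundary (n = 1.32 to n = 2.3) the reflected ray undergoes a half-wave phase shift.
Bottom surface (2.3 → 2.08): reflection off a lower-index medium gives no phase shift.
Net: one phase inversion between the two reflected rays.
So the condition for constructive reflection is 2 n t = (m + ½) λ.
λ = 2 n t / (m + ½) = 2921 / (m + ½) nm.
m=3: 835 nm (IR); m=4: 649 nm (visible); m=5: 531 nm (visible); m=6: 449 nm (visible); m=7: 389 nm (visible); m=8: 344 nm (UV).

4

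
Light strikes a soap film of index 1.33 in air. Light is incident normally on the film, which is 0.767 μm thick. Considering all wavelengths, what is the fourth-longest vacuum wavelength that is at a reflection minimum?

510 nm

At the upper boundary (n = 1.0 to n = 1.33) the reflected ray undergoes a half-wave phase shift.
Ray reflecting at the bottom interface goes from n = 1.33 toward n = 1.0: no phase shift.
Exactly one π shift → a net half-wave offset.
For weak reflection here: 2 n t = m λ.
λ = 2 n t / m. The fourth-longest wavelength is m = 4: λ = 2 × 1.33 × 767 / 4.00 = 510 nm.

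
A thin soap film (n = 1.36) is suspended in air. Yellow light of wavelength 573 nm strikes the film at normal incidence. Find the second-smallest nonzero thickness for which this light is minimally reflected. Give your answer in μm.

At the upper boundary (n = 1.0 to n = 1.36) the reflected ray undergoes a half-wave phase shift.
At the lower boundary (n = 1.36 to n = 1.0) the reflected ray undergoes no phase shift.
Exactly one π shift → a net half-wave offset.
With one net inversion, destructive interference in reflection requires 2 n t = m λ.
The second-smallest nonzero thickness corresponds to m = 2: t = m λ / (2 n) = 2.00 × 573 / (2 × 1.36) = 421 nm.

0.421 μm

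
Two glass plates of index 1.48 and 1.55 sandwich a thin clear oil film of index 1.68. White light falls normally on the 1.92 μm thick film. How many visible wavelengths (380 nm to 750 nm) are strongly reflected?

Ray reflecting at the top interface goes from n = 1.48 toward n = 1.68: a half-wave phase shift.
Ray reflecting at the bottom interface goes from n = 1.68 toward n = 1.55: no phase shift.
The two reflections differ by half a wavelength.
So the condition for constructive reflection is 2 n t = (m + ½) λ.
λ = 2 n t / (m + ½) = 6451 / (m + ½) nm.
m=8: 759 nm (IR); m=9: 679 nm (visible); m=10: 614 nm (visible); m=11: 561 nm (visible); m=12: 516 nm (visible); m=13: 478 nm (visible); m=14: 445 nm (visible); m=15: 416 nm (visible); m=16: 391 nm (visible); m=17: 369 nm (UV).

8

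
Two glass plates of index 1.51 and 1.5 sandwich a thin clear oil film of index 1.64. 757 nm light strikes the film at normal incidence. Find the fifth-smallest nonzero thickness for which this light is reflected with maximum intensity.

1039 nm

At the upper boundary (n = 1.51 to n = 1.64) the reflected ray undergoes a half-wave phase shift.
At the lower boundary (n = 1.64 to n = 1.5) the reflected ray undergoes no phase shift.
Net: one phase inversion between the two reflected rays.
For strong reflection here: 2 n t = (m + ½) λ.
The fifth-smallest nonzero thickness corresponds to m = 4: t = (m + ½) λ / (2 n) = 4.50 × 757 / (2 × 1.64) = 1039 nm.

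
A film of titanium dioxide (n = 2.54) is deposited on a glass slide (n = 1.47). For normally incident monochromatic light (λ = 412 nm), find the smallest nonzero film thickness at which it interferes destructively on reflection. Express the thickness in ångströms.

811 Å

At the upper boundary (n = 1.0 to n = 2.54) the reflected ray undergoes a half-wave phase shift.
Bottom surface (2.54 → 1.47): reflection off a lower-index medium gives no phase shift.
Exactly one π shift → a net half-wave offset.
So the condition for destructive reflection is 2 n t = m λ.
Minimum nonzero at m = 1: t = λ / (2 n) = 412 / (2 × 2.54) = 81.1 nm.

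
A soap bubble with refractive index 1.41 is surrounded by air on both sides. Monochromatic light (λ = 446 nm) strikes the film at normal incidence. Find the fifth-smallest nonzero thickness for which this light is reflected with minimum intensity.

Top surface (1.0 → 1.41): reflection off a higher-index medium gives a half-wave phase shift.
Ray reflecting at the bottom interface goes from n = 1.41 toward n = 1.0: no phase shift.
Net: one phase inversion between the two reflected rays.
With one net inversion, destructive interference in reflection requires 2 n t = m λ.
The fifth-smallest nonzero thickness corresponds to m = 5: t = m λ / (2 n) = 5.00 × 446 / (2 × 1.41) = 791 nm.

791 nm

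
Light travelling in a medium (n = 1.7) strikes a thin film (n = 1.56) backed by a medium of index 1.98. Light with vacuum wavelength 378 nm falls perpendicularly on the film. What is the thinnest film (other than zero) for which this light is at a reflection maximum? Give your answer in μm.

Top surface (1.7 → 1.56): reflection off a lower-index medium gives no phase shift.
Bottom surface (1.56 → 1.98): reflection off a higher-index medium gives a half-wave phase shift.
Net: one phase inversion between the two reflected rays.
With one net inversion, constructive interference in reflection requires 2 n t = (m + ½) λ.
Minimum at m = 0: t = λ / (4 n) = 378 / (4 × 1.56) = 60.6 nm.

0.0606 μm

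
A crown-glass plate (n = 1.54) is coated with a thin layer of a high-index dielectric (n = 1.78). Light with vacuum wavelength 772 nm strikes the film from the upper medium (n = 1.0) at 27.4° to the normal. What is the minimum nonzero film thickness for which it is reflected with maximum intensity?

Top surface (1.0 → 1.78): reflection off a higher-index medium gives a half-wave phase shift.
At the lower boundary (n = 1.78 to n = 1.54) the reflected ray undergoes no phase shift.
Net: one phase inversion between the two reflected rays.
For strong reflection here: 2 n t cos θ_r = (m + ½) λ.
Snell's law: 1.0 sin 27.4° = 1.78 sin θ_r → sin θ_r = 0.259, cos θ_r = 0.966.
Minimum at m = 0: t = λ / (4 n cos θ_r) = 772 / (4 × 1.78 × 0.966) = 112 nm.

112 nm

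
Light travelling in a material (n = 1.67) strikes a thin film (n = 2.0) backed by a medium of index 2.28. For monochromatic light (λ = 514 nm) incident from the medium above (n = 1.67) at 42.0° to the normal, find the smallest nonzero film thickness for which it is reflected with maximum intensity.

155 nm

Ray reflecting at the top interface goes from n = 1.67 toward n = 2.0: a half-wave phase shift.
Ray reflecting at the bottom interface goes from n = 2.0 toward n = 2.28: a half-wave phase shift.
Zero or two π shifts → no net half-wave offset.
So the condition for constructive reflection is 2 n t cos θ_r = m λ.
Snell's law: 1.67 sin 42.0° = 2.0 sin θ_r → sin θ_r = 0.559, cos θ_r = 0.829.
Minimum nonzero at m = 1: t = λ / (2 n cos θ_r) = 514 / (2 × 2.0 × 0.829) = 155 nm.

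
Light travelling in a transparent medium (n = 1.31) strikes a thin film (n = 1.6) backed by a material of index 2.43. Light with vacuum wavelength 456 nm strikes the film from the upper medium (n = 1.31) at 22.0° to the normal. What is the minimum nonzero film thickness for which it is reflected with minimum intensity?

74.9 nm

Ray reflecting at the top interface goes from n = 1.31 toward n = 1.6: a half-wave phase shift.
Bottom surface (1.6 → 2.43): reflection off a higher-index medium gives a half-wave phase shift.
The two reflections carry the same phase change, so no net offset.
For minimum reflection here: 2 n t cos θ_r = (m + ½) λ.
Snell's law: 1.31 sin 22.0° = 1.6 sin θ_r → sin θ_r = 0.307, cos θ_r = 0.952.
Minimum at m = 0: t = λ / (4 n cos θ_r) = 456 / (4 × 1.6 × 0.952) = 74.9 nm.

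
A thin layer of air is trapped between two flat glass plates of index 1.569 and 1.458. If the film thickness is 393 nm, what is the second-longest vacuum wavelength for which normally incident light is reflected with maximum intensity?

Top surface (1.569 → 1.0): reflection off a lower-index medium gives no phase shift.
Ray reflecting at the bottom interface goes from n = 1.0 toward n = 1.458: a half-wave phase shift.
Net: one phase inversion between the two reflected rays.
With one net inversion, constructive interference in reflection requires 2 n t = (m + ½) λ.
λ = 2 n t / (m + ½). The second-longest wavelength is m = 1: λ = 2 × 1.0 × 393 / 1.50 = 524 nm.

524 nm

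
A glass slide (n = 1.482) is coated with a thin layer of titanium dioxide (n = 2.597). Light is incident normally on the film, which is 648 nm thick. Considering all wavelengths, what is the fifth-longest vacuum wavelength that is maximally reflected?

Top surface (1.0 → 2.597): reflection off a higher-index medium gives a half-wave phase shift.
Bottom surface (2.597 → 1.482): reflection off a lower-index medium gives no phase shift.
Exactly one π shift → a net half-wave offset.
So the condition for constructive reflection is 2 n t = (m + ½) λ.
λ = 2 n t / (m + ½). The fifth-longest wavelength is m = 4: λ = 2 × 2.597 × 648 / 4.50 = 748 nm.

748 nm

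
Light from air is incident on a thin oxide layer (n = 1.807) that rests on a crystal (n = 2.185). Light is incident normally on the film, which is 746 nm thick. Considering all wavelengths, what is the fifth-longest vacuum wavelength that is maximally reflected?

Ray reflecting at the top interface goes from n = 1.0 toward n = 1.807: a half-wave phase shift.
At the lower boundary (n = 1.807 to n = 2.185) the reflected ray undergoes a half-wave phase shift.
Net: no relative phase inversion (both shifts match).
So the condition for constructive reflection is 2 n t = m λ.
λ = 2 n t / m. The fifth-longest wavelength is m = 5: λ = 2 × 1.807 × 746 / 5.00 = 539 nm.

539 nm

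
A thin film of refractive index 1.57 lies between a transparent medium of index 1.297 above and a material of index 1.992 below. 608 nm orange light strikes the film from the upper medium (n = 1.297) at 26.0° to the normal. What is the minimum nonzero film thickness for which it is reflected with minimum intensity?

At the upper boundary (n = 1.297 to n = 1.57) the reflected ray undergoes a half-wave phase shift.
Ray reflecting at the bottom interface goes from n = 1.57 toward n = 1.992: a half-wave phase shift.
Zero or two π shifts → no net half-wave offset.
For weak reflection here: 2 n t cos θ_r = (m + ½) λ.
Snell's law: 1.297 sin 26.0° = 1.57 sin θ_r → sin θ_r = 0.362, cos θ_r = 0.932.
Minimum at m = 0: t = λ / (4 n cos θ_r) = 608 / (4 × 1.57 × 0.932) = 104 nm.

104 nm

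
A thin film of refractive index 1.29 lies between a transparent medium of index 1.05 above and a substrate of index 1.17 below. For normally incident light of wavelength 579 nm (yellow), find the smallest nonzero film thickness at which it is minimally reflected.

224 nm

At the upper boundary (n = 1.05 to n = 1.29) the reflected ray undergoes a half-wave phase shift.
At the lower boundary (n = 1.29 to n = 1.17) the reflected ray undergoes no phase shift.
Net: one phase inversion between the two reflected rays.
With one net inversion, destructive interference in reflection requires 2 n t = m λ.
Minimum nonzero at m = 1: t = λ / (2 n) = 579 / (2 × 1.29) = 224 nm.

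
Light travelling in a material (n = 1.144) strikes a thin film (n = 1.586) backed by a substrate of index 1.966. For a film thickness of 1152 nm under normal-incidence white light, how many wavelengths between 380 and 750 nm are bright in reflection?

5

At the upper boundary (n = 1.144 to n = 1.586) the reflected ray undergoes a half-wave phase shift.
Ray reflecting at the bottom interface goes from n = 1.586 toward n = 1.966: a half-wave phase shift.
The two reflections carry the same phase change, so no net offset.
For strong reflection here: 2 n t = m λ.
λ = 2 n t / m = 3654 / m nm.
m=4: 914 nm (IR); m=5: 731 nm (visible); m=6: 609 nm (visible); m=7: 522 nm (visible); m=8: 457 nm (visible); m=9: 406 nm (visible); m=10: 365 nm (UV).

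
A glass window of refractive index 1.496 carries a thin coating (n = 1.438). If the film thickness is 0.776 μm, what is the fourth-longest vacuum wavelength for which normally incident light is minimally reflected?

638 nm

Ray reflecting at the top interface goes from n = 1.0 toward n = 1.438: a half-wave phase shift.
Ray reflecting at the bottom interface goes from n = 1.438 toward n = 1.496: a half-wave phase shift.
Net: no relative phase inversion (both shifts match).
For minimum reflection here: 2 n t = (m + ½) λ.
λ = 2 n t / (m + ½). The fourth-longest wavelength is m = 3: λ = 2 × 1.438 × 776 / 3.50 = 638 nm.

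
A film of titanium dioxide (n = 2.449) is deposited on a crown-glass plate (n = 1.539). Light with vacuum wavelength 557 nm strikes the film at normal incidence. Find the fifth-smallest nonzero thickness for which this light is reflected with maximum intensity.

512 nm

Top surface (1.0 → 2.449): reflection off a higher-index medium gives a half-wave phase shift.
Bottom surface (2.449 → 1.539): reflection off a lower-index medium gives no phase shift.
Net: one phase inversion between the two reflected rays.
For strong reflection here: 2 n t = (m + ½) λ.
The fifth-smallest nonzero thickness corresponds to m = 4: t = (m + ½) λ / (2 n) = 4.50 × 557 / (2 × 2.449) = 512 nm.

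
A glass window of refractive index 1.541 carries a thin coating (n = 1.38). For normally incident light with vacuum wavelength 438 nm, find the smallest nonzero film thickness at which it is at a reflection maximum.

Top surface (1.0 → 1.38): reflection off a higher-index medium gives a half-wave phase shift.
At the lower boundary (n = 1.38 to n = 1.541) the reflected ray undergoes a half-wave phase shift.
Net: no relative phase inversion (both shifts match).
With no net inversion, constructive interference in reflection requires 2 n t = m λ.
Minimum nonzero at m = 1: t = λ / (2 n) = 438 / (2 × 1.38) = 159 nm.

159 nm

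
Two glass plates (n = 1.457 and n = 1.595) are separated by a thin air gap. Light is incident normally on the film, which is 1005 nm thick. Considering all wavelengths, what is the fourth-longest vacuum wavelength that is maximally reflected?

574 nm

At the upper boundary (n = 1.457 to n = 1.0) the reflected ray undergoes no phase shift.
Ray reflecting at the bottom interface goes from n = 1.0 toward n = 1.595: a half-wave phase shift.
The two reflections differ by half a wavelength.
With one net inversion, constructive interference in reflection requires 2 n t = (m + ½) λ.
λ = 2 n t / (m + ½). The fourth-longest wavelength is m = 3: λ = 2 × 1.0 × 1005 / 3.50 = 574 nm.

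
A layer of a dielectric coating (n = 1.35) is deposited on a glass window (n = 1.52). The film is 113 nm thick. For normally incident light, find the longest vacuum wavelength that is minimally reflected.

Ray reflecting at the top interface goes from n = 1.0 toward n = 1.35: a half-wave phase shift.
Bottom surface (1.35 → 1.52): reflection off a higher-index medium gives a half-wave phase shift.
Zero or two π shifts → no net half-wave offset.
With no net inversion, destructive interference in reflection requires 2 n t = (m + ½) λ.
λ = 2 n t / (m + ½). The longest wavelength is m = 0: λ = 2 × 1.35 × 113 / 0.500 = 610 nm.

610 nm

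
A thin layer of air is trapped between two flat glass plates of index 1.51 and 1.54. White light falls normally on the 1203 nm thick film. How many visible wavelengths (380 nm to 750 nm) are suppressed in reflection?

At the upper boundary (n = 1.51 to n = 1.0) the reflected ray undergoes no phase shift.
At the lower boundary (n = 1.0 to n = 1.54) the reflected ray undergoes a half-wave phase shift.
Exactly one π shift → a net half-wave offset.
With one net inversion, destructive interference in reflection requires 2 n t = m λ.
λ = 2 n t / m = 2406 / m nm.
m=3: 802 nm (IR); m=4: 602 nm (visible); m=5: 481 nm (visible); m=6: 401 nm (visible); m=7: 344 nm (UV).

3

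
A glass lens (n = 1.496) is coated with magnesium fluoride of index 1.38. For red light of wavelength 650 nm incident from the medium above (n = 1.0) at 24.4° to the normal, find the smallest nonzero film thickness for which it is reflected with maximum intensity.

Ray reflecting at the top interface goes from n = 1.0 toward n = 1.38: a half-wave phase shift.
Bottom surface (1.38 → 1.496): reflection off a higher-index medium gives a half-wave phase shift.
Net: no relative phase inversion (both shifts match).
For bright reflection here: 2 n t cos θ_r = m λ.
Snell's law: 1.0 sin 24.4° = 1.38 sin θ_r → sin θ_r = 0.299, cos θ_r = 0.954.
Minimum nonzero at m = 1: t = λ / (2 n cos θ_r) = 650 / (2 × 1.38 × 0.954) = 247 nm.

247 nm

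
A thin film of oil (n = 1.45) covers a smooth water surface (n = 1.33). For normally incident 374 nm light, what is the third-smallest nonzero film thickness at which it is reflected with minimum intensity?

387 nm

Top surface (1.0 → 1.45): reflection off a higher-index medium gives a half-wave phase shift.
Ray reflecting at the bottom interface goes from n = 1.45 toward n = 1.33: no phase shift.
The two reflections differ by half a wavelength.
For dark reflection here: 2 n t = m λ.
The third-smallest nonzero thickness corresponds to m = 3: t = m λ / (2 n) = 3.00 × 374 / (2 × 1.45) = 387 nm.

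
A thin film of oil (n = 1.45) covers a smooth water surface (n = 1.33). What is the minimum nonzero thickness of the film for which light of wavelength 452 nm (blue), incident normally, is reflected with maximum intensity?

Top surface (1.0 → 1.45): reflection off a higher-index medium gives a half-wave phase shift.
Ray reflecting at the bottom interface goes from n = 1.45 toward n = 1.33: no phase shift.
Net: one phase inversion between the two reflected rays.
For strong reflection here: 2 n t = (m + ½) λ.
Minimum at m = 0: t = λ / (4 n) = 452 / (4 × 1.45) = 77.9 nm.

77.9 nm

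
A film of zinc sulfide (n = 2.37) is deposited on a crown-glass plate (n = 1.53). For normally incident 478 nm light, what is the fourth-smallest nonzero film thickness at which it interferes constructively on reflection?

At the upper boundary (n = 1.0 to n = 2.37) the reflected ray undergoes a half-wave phase shift.
At the lower boundary (n = 2.37 to n = 1.53) the reflected ray undergoes no phase shift.
The two reflections differ by half a wavelength.
For strong reflection here: 2 n t = (m + ½) λ.
The fourth-smallest nonzero thickness corresponds to m = 3: t = (m + ½) λ / (2 n) = 3.50 × 478 / (2 × 2.37) = 353 nm.

353 nm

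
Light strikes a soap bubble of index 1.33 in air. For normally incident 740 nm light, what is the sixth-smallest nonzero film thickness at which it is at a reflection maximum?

Ray reflecting at the top interface goes from n = 1.0 toward n = 1.33: a half-wave phase shift.
At the lower boundary (n = 1.33 to n = 1.0) the reflected ray undergoes no phase shift.
The two reflections differ by half a wavelength.
So the condition for constructive reflection is 2 n t = (m + ½) λ.
The sixth-smallest nonzero thickness corresponds to m = 5: t = (m + ½) λ / (2 n) = 5.50 × 740 / (2 × 1.33) = 1530 nm.

1530 nm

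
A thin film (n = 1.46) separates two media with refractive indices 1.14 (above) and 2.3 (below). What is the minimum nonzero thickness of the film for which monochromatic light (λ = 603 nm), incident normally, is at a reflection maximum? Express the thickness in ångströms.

At the upper boundary (n = 1.14 to n = 1.46) the reflected ray undergoes a half-wave phase shift.
At the lower boundary (n = 1.46 to n = 2.3) the reflected ray undergoes a half-wave phase shift.
The two reflections carry the same phase change, so no net offset.
For maximum reflection here: 2 n t = m λ.
Minimum nonzero at m = 1: t = λ / (2 n) = 603 / (2 × 1.46) = 207 nm.

2065 Å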